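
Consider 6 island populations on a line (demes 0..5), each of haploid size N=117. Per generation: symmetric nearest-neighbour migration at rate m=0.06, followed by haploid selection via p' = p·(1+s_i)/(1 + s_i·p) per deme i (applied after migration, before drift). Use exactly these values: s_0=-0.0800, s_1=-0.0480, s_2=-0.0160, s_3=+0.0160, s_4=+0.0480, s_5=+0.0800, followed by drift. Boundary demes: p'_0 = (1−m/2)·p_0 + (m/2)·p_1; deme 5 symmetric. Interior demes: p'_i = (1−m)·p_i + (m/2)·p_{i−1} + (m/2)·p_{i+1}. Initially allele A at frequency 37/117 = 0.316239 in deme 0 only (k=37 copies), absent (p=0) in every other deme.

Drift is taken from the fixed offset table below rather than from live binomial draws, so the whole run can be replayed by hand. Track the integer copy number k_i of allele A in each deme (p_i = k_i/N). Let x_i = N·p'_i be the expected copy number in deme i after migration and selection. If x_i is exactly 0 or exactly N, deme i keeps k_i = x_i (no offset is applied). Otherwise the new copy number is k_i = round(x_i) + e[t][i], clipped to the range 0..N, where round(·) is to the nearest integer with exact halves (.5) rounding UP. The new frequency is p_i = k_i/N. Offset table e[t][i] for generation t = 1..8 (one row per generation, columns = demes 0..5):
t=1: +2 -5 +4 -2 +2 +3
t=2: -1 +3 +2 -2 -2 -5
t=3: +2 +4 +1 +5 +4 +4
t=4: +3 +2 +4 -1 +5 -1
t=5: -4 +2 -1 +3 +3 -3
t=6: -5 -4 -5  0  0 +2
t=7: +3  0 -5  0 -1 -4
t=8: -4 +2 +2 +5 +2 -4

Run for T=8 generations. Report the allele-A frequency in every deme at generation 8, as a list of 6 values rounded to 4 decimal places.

[0.1197, 0.0940, 0.0171, 0.0684, 0.0171, 0.0000]

t=0: k=[37 0 0 0 0 0]
t=1: x=[33.8495 1.0572 0.0000 0.0000 0.0000 0.0000] k=[36 0 0 0 0 0]
t=2: x=[32.9122 1.0286 0.0000 0.0000 0.0000 0.0000] k=[32 4 0 0 0 0]
t=3: x=[29.2913 4.5022 0.1181 0.0000 0.0000 0.0000] k=[31 9 1 0 0 0]
t=4: x=[28.5041 9.0026 1.1908 0.0305 0.0000 0.0000] k=[32 11 5 0 0 0]
t=5: x=[29.4930 10.9518 4.9529 0.1524 0.0000 0.0000] k=[25 13 4 3 0 0]
t=6: x=[23.0573 12.5290 4.1746 2.9858 0.0943 0.0000] k=[18 9 0 3 0 0]
t=7: x=[16.5118 8.5998 0.3543 2.8640 0.0943 0.0000] k=[20 9 0 3 0 0]
t=8: x=[18.3431 8.6573 0.3543 2.8640 0.0943 0.0000] k=[14 11 2 8 2 0]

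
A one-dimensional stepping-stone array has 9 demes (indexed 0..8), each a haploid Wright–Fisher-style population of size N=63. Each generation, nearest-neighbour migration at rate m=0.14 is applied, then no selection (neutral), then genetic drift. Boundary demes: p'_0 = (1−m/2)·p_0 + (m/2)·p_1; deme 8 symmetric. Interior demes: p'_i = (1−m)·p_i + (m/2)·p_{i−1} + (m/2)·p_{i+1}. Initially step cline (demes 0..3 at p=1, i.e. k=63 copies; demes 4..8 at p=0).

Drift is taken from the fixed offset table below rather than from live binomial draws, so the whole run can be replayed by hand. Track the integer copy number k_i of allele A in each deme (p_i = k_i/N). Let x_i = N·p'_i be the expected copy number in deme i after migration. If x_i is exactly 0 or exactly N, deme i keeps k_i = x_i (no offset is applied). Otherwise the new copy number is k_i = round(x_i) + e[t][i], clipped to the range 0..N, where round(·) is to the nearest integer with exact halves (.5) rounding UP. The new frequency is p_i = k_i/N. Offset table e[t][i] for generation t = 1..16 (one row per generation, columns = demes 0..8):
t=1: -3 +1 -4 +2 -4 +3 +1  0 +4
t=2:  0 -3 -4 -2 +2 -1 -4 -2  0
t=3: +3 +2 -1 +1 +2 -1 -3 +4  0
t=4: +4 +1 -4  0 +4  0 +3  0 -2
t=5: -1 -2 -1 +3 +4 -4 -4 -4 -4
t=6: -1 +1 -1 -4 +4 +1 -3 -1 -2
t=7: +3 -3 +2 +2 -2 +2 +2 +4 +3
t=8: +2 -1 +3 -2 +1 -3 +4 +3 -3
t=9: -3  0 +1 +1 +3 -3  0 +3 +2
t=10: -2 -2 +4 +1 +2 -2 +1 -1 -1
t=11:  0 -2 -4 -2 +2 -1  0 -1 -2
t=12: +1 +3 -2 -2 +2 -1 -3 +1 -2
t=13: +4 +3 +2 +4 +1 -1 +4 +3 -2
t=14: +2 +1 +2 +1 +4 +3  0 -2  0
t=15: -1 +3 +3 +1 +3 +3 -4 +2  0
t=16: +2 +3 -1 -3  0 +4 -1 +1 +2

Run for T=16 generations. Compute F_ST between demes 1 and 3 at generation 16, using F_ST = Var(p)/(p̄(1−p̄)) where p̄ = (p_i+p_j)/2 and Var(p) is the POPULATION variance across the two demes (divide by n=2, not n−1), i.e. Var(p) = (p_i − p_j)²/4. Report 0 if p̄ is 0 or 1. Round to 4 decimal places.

0.1776

t=0: k=[63 63 63 63 0 0 0 0 0]
t=1: x=[63.0000 63.0000 63.0000 58.5900 4.4100 0.0000 0.0000 0.0000 0.0000] k=[63 63 63 61 0 0 0 0 0]
t=2: x=[63.0000 63.0000 62.8600 56.8700 4.2700 0.0000 0.0000 0.0000 0.0000] k=[63 63 59 55 6 0 0 0 0]
t=3: x=[63.0000 62.7200 59.0000 51.8500 9.0100 0.4200 0.0000 0.0000 0.0000] k=[63 63 58 53 11 0 0 0 0]
t=4: x=[63.0000 62.6500 58.0000 50.4100 13.1700 0.7700 0.0000 0.0000 0.0000] k=[63 63 54 50 17 1 0 0 0]
t=5: x=[63.0000 62.3700 54.3500 47.9700 18.1900 2.0500 0.0700 0.0000 0.0000] k=[63 60 53 51 22 0 0 0 0]
t=6: x=[62.7900 59.7200 53.3500 49.1100 22.4900 1.5400 0.0000 0.0000 0.0000] k=[62 61 52 45 26 3 0 0 0]
t=7: x=[61.9300 60.4400 52.1400 44.1600 25.7200 4.4000 0.2100 0.0000 0.0000] k=[63 57 54 46 24 6 2 0 0]
t=8: x=[62.5800 57.2100 53.6500 45.0200 24.2800 6.9800 2.1400 0.1400 0.0000] k=[63 56 57 43 25 4 6 3 0]
t=9: x=[62.5100 56.5600 55.9500 42.7200 24.7900 5.6100 5.6500 3.0000 0.2100] k=[60 57 57 44 28 3 6 6 2]
t=10: x=[59.7900 57.2100 56.0900 43.7900 27.3700 4.9600 5.7900 5.7200 2.2800] k=[58 55 60 45 29 3 7 5 1]
t=11: x=[57.7900 55.5600 58.6000 44.9300 28.3000 5.1000 6.5800 4.8600 1.2800] k=[58 54 55 43 30 4 7 4 0]
t=12: x=[57.7200 54.3500 54.0900 42.9300 29.0900 6.0300 6.5800 3.9300 0.2800] k=[59 57 52 41 31 5 4 5 0]
t=13: x=[58.8600 56.7900 51.5800 41.0700 29.8800 6.7500 4.1400 4.5800 0.3500] k=[63 60 54 45 31 6 8 8 0]
t=14: x=[62.7900 59.7900 53.7900 44.6500 30.2300 7.8900 7.8600 7.4400 0.5600] k=[63 61 56 46 34 11 8 5 1]
t=15: x=[62.8600 60.7900 55.6500 45.8600 33.2300 12.4000 8.0000 4.9300 1.2800] k=[62 63 59 47 36 15 4 7 1]
t=16: x=[62.0700 62.6500 58.4400 47.0700 35.3000 15.7000 4.9800 6.3700 1.4200] k=[63 63 57 44 35 20 4 7 3]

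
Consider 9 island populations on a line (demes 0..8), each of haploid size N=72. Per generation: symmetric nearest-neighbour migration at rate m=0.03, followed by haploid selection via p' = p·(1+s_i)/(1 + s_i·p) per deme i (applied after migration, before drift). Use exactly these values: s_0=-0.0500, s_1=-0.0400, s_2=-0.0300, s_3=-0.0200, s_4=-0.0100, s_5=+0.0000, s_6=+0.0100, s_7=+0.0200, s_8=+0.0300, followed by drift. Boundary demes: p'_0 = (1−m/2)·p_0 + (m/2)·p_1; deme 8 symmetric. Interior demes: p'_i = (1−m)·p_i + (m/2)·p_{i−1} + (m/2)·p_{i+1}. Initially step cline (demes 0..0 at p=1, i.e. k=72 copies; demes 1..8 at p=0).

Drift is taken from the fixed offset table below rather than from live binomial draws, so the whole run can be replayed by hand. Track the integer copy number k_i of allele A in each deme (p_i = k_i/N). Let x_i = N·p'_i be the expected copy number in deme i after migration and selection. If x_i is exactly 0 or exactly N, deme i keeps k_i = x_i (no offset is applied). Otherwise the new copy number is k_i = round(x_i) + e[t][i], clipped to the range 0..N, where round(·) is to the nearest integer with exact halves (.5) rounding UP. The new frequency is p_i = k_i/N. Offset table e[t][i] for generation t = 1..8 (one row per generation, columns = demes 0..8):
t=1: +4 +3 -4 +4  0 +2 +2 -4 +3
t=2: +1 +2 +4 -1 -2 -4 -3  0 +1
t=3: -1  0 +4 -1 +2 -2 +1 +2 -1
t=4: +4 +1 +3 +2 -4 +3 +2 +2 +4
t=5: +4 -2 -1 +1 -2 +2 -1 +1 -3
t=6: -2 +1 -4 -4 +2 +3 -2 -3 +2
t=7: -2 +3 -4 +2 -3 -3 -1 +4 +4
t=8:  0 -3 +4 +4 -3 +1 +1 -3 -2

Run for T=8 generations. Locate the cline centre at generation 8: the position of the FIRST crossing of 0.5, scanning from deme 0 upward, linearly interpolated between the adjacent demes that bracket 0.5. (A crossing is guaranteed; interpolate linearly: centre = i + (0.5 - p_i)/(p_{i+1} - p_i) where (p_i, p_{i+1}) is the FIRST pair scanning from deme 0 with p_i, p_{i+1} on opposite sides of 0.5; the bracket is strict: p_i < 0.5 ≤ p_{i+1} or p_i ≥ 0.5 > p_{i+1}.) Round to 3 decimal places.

0.537

t=0: k=[72 0 0 0 0 0 0 0 0]
t=1: x=[70.8641 1.0374 0.0000 0.0000 0.0000 0.0000 0.0000 0.0000 0.0000] k=[72 4 0 0 0 0 0 0 0]
t=2: x=[70.9271 4.7748 0.0582 0.0000 0.0000 0.0000 0.0000 0.0000 0.0000] k=[72 7 4 0 0 0 0 0 0]
t=3: x=[70.9744 7.6465 3.8719 0.0588 0.0000 0.0000 0.0000 0.0000 0.0000] k=[70 8 8 0 0 0 0 0 0]
t=4: x=[68.9224 8.6155 7.6688 0.1176 0.0000 0.0000 0.0000 0.0000 0.0000] k=[72 10 11 2 0 0 0 0 0]
t=5: x=[71.0217 10.5715 10.5723 2.0641 0.0297 0.0000 0.0000 0.0000 0.0000] k=[72 9 10 3 0 0 0 0 0]
t=6: x=[71.0059 9.6148 9.6232 3.0014 0.0446 0.0000 0.0000 0.0000 0.0000] k=[69 11 6 0 2 0 0 0 0]
t=7: x=[67.9378 11.3979 5.8200 0.1176 1.9211 0.0300 0.0000 0.0000 0.0000] k=[66 14 2 2 0 0 0 0 0]
t=8: x=[64.8984 14.1306 2.1165 1.9317 0.0297 0.0000 0.0000 0.0000 0.0000] k=[65 11 6 6 0 0 0 0 0]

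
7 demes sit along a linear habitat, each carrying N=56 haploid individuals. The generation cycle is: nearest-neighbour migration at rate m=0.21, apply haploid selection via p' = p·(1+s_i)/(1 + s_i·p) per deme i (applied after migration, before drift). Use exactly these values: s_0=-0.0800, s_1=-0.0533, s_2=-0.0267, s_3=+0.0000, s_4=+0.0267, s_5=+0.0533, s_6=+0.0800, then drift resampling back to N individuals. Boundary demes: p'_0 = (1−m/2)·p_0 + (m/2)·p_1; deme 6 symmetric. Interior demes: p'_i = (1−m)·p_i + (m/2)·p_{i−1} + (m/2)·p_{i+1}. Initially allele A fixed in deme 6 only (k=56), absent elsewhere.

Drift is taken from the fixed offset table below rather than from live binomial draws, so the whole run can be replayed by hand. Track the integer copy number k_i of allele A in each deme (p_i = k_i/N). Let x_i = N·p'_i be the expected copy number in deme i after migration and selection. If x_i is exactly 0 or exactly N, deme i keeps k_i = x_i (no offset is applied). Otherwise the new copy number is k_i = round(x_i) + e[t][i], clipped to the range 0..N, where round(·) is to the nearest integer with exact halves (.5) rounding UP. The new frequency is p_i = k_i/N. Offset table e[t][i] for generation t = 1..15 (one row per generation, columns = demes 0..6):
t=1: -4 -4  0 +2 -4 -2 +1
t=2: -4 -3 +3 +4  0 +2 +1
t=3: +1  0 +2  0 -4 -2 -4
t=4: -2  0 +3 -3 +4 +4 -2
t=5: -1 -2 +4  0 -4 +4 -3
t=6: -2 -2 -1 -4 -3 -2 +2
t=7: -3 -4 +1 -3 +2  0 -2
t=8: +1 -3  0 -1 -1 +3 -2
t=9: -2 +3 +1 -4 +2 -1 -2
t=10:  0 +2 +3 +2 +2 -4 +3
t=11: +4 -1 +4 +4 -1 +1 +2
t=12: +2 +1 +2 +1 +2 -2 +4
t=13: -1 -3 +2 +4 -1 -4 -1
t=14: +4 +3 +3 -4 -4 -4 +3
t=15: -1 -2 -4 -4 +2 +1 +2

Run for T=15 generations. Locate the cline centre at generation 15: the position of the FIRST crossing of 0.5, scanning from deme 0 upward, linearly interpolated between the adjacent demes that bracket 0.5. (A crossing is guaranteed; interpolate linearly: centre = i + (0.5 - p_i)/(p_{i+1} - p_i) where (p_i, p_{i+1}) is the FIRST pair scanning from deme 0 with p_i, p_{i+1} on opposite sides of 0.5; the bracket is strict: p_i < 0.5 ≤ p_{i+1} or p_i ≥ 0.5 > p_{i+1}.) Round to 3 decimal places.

5.450

t=0: k=[0 0 0 0 0 0 56]
t=1: x=[0.0000 0.0000 0.0000 0.0000 0.0000 6.1589 50.5129] k=[0 0 0 0 0 4 52]
t=2: x=[0.0000 0.0000 0.0000 0.0000 0.4311 9.0056 47.5283] k=[0 0 0 0 0 11 49]
t=3: x=[0.0000 0.0000 0.0000 0.0000 1.1852 14.3830 45.6740] k=[0 0 0 0 0 12 42]
t=4: x=[0.0000 0.0000 0.0000 0.0000 1.2929 14.4394 39.7518] k=[0 0 0 0 5 18 38]
t=5: x=[0.0000 0.0000 0.0000 0.5250 5.9793 19.3879 36.8806] k=[0 0 0 1 2 23 34]
t=6: x=[0.0000 0.0000 0.1022 1.0000 4.2013 22.6468 33.8828] k=[0 0 0 0 1 21 36]
t=7: x=[0.0000 0.0000 0.0000 0.1050 3.0706 21.1541 35.4363] k=[0 0 0 0 5 21 33]
t=8: x=[0.0000 0.0000 0.0000 0.5250 6.3008 21.2605 32.7923] k=[0 0 0 0 5 24 31]
t=9: x=[0.0000 0.0000 0.0000 0.5250 6.6223 23.4446 31.3316] k=[0 0 0 0 9 22 29]
t=10: x=[0.0000 0.0000 0.0000 0.9450 9.6283 22.0603 29.3414] k=[0 0 0 3 12 18 32]
t=11: x=[0.0000 0.0000 0.3066 3.6300 11.9305 19.4946 31.5944] k=[0 0 4 8 11 20 34]
t=12: x=[0.0000 0.3978 3.9006 7.8950 11.8747 21.2047 33.5722] k=[0 1 6 9 14 19 38]
t=13: x=[0.0966 1.3461 5.6510 9.2100 14.2785 21.1490 36.9831] k=[0 0 8 13 13 17 36]
t=14: x=[0.0000 0.7959 7.5073 12.4750 13.6907 19.2252 35.0240] k=[0 4 11 8 10 15 38]
t=15: x=[0.3866 4.1019 9.7305 8.5250 10.5386 17.5088 36.5726] k=[0 2 6 5 13 19 39]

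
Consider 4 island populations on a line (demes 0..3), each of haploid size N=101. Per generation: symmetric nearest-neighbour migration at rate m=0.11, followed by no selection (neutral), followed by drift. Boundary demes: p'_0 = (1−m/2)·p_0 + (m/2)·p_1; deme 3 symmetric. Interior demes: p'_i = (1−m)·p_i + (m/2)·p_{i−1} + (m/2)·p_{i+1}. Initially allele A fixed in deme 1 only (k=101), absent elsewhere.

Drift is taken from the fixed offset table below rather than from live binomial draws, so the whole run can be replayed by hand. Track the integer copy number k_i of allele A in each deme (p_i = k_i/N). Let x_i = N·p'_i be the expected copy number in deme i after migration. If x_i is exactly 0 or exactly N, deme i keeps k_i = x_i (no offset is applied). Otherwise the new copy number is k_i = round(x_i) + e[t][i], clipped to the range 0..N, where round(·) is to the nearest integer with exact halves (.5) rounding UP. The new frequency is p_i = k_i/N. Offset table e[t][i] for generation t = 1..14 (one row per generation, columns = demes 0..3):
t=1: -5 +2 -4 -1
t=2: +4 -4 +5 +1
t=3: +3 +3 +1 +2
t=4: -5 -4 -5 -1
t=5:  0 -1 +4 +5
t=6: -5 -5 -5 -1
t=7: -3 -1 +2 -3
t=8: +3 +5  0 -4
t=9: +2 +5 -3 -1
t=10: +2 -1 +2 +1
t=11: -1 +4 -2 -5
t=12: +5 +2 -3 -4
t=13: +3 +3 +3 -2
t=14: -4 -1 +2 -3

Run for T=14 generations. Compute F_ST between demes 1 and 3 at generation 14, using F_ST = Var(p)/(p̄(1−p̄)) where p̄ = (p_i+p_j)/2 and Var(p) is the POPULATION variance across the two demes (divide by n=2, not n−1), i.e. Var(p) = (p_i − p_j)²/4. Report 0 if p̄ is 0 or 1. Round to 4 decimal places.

0.2704

t=0: k=[0 101 0 0]
t=1: x=[5.5550 89.8900 5.5550 0.0000] k=[1 92 2 0]
t=2: x=[6.0050 82.0450 6.8400 0.1100] k=[10 78 12 1]
t=3: x=[13.7400 70.6300 15.0250 1.6050] k=[17 74 16 4]
t=4: x=[20.1350 67.6750 18.5300 4.6600] k=[15 64 14 4]
t=5: x=[17.6950 58.5550 16.2000 4.5500] k=[18 58 20 10]
t=6: x=[20.2000 53.7100 21.5400 10.5500] k=[15 49 17 10]
t=7: x=[16.8700 45.3700 18.3750 10.3850] k=[14 44 20 7]
t=8: x=[15.6500 41.0300 20.6050 7.7150] k=[19 46 21 4]
t=9: x=[20.4850 43.1400 21.4400 4.9350] k=[22 48 18 4]
t=10: x=[23.4300 44.9200 18.8800 4.7700] k=[25 44 21 6]
t=11: x=[26.0450 41.6900 21.4400 6.8250] k=[25 46 19 2]
t=12: x=[26.1550 43.3600 19.5500 2.9350] k=[31 45 17 0]
t=13: x=[31.7700 42.6900 17.6050 0.9350] k=[35 46 21 0]
t=14: x=[35.6050 44.0200 21.2200 1.1550] k=[32 43 23 0]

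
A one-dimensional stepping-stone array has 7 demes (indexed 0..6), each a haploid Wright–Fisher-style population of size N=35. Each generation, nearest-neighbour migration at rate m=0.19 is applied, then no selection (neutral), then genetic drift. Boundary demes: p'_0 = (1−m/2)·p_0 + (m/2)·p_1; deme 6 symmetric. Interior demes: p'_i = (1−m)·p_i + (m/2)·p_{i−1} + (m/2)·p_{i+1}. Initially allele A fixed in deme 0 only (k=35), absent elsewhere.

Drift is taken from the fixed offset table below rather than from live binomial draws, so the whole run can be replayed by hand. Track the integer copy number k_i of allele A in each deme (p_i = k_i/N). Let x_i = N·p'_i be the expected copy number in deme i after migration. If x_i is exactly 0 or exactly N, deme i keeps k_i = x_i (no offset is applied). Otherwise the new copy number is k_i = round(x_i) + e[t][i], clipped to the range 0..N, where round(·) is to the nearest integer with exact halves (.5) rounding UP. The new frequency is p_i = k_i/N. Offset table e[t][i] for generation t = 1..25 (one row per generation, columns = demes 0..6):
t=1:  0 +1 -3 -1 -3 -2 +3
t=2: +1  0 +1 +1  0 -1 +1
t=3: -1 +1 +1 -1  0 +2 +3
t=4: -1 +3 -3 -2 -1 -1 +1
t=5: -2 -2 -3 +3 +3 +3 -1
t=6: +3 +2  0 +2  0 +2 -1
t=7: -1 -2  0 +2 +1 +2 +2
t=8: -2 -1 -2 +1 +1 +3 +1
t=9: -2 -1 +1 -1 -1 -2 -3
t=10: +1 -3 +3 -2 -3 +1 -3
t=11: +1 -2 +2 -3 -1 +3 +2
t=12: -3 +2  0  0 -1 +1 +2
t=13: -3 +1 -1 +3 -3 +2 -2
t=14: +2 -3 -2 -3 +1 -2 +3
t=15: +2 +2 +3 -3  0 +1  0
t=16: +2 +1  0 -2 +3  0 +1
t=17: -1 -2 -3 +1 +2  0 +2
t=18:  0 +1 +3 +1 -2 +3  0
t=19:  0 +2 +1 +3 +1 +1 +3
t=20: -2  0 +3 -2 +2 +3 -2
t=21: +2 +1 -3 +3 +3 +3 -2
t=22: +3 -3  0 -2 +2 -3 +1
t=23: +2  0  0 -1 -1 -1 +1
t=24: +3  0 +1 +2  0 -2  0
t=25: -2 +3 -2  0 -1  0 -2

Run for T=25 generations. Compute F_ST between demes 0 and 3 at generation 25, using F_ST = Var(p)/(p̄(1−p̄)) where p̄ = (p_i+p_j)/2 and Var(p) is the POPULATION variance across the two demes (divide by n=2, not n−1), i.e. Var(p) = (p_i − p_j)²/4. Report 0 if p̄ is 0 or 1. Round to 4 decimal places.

0.0453

t=0: k=[35 0 0 0 0 0 0]
t=1: x=[31.6750 3.3250 0.0000 0.0000 0.0000 0.0000 0.0000] k=[32 4 0 0 0 0 0]
t=2: x=[29.3400 6.2800 0.3800 0.0000 0.0000 0.0000 0.0000] k=[30 6 1 0 0 0 0]
t=3: x=[27.7200 7.8050 1.3800 0.0950 0.0000 0.0000 0.0000] k=[27 9 2 0 0 0 0]
t=4: x=[25.2900 10.0450 2.4750 0.1900 0.0000 0.0000 0.0000] k=[24 13 0 0 0 0 0]
t=5: x=[22.9550 12.8100 1.2350 0.0000 0.0000 0.0000 0.0000] k=[21 11 0 0 0 0 0]
t=6: x=[20.0500 10.9050 1.0450 0.0000 0.0000 0.0000 0.0000] k=[23 13 1 0 0 0 0]
t=7: x=[22.0500 12.8100 2.0450 0.0950 0.0000 0.0000 0.0000] k=[21 11 2 2 0 0 0]
t=8: x=[20.0500 11.0950 2.8550 1.8100 0.1900 0.0000 0.0000] k=[18 10 1 3 1 0 0]
t=9: x=[17.2400 9.9050 2.0450 2.6200 1.0950 0.0950 0.0000] k=[15 9 3 2 0 0 0]
t=10: x=[14.4300 9.0000 3.4750 1.9050 0.1900 0.0000 0.0000] k=[15 6 6 0 0 0 0]
t=11: x=[14.1450 6.8550 5.4300 0.5700 0.0000 0.0000 0.0000] k=[15 5 7 0 0 0 0]
t=12: x=[14.0500 6.1400 6.1450 0.6650 0.0000 0.0000 0.0000] k=[11 8 6 1 0 0 0]
t=13: x=[10.7150 8.0950 5.7150 1.3800 0.0950 0.0000 0.0000] k=[8 9 5 4 0 0 0]
t=14: x=[8.0950 8.5250 5.2850 3.7150 0.3800 0.0000 0.0000] k=[10 6 3 1 1 0 0]
t=15: x=[9.6200 6.0950 3.0950 1.1900 0.9050 0.0950 0.0000] k=[12 8 6 0 1 1 0]
t=16: x=[11.6200 8.1900 5.6200 0.6650 0.9050 0.9050 0.0950] k=[14 9 6 0 4 1 1]
t=17: x=[13.5250 9.1900 5.7150 0.9500 3.3350 1.2850 1.0000] k=[13 7 3 2 5 1 3]
t=18: x=[12.4300 7.1900 3.2850 2.3800 4.3350 1.5700 2.8100] k=[12 8 6 3 2 5 3]
t=19: x=[11.6200 8.1900 5.9050 3.1900 2.3800 4.5250 3.1900] k=[12 10 7 6 3 6 6]
t=20: x=[11.8100 9.9050 7.1900 5.8100 3.5700 5.7150 6.0000] k=[10 10 10 4 6 9 4]
t=21: x=[10.0000 10.0000 9.4300 4.7600 6.0950 8.2400 4.4750] k=[12 11 6 8 9 11 2]
t=22: x=[11.9050 10.6200 6.6650 7.9050 9.0950 9.9550 2.8550] k=[15 8 7 6 11 7 4]
t=23: x=[14.3350 8.5700 7.0000 6.5700 10.1450 7.0950 4.2850] k=[16 9 7 6 9 6 5]
t=24: x=[15.3350 9.4750 7.0950 6.3800 8.4300 6.1900 5.0950] k=[18 9 8 8 8 4 5]
t=25: x=[17.1450 9.7600 8.0950 8.0000 7.6200 4.4750 4.9050] k=[15 13 6 8 7 4 3]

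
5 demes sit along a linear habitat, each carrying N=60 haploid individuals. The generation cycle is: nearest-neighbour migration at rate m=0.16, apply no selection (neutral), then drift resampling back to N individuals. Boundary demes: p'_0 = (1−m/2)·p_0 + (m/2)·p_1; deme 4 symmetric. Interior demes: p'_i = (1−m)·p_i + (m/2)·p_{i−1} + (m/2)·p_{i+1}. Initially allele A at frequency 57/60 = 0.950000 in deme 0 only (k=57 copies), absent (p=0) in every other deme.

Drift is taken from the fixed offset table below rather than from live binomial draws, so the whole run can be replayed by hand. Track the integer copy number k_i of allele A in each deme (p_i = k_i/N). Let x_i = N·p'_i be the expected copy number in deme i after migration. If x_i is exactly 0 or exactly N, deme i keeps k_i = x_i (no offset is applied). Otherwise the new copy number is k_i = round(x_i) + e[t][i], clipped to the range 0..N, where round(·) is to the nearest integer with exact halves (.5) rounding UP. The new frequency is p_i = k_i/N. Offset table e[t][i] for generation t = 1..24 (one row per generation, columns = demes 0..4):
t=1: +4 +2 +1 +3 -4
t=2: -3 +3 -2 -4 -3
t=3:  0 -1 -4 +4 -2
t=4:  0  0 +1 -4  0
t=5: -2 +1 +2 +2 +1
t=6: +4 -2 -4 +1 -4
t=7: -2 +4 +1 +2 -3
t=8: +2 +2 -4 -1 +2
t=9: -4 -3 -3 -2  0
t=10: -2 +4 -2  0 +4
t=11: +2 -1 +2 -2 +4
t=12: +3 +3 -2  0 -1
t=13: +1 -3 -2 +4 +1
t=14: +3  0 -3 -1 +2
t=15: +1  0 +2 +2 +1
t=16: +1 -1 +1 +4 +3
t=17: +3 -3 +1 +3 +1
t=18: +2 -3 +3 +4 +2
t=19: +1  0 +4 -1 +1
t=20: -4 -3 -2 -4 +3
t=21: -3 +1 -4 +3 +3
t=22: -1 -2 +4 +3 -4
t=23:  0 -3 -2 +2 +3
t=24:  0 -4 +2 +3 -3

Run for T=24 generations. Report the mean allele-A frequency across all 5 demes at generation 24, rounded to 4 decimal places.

t=0: k=[57 0 0 0 0]
t=1: x=[52.4400 4.5600 0.0000 0.0000 0.0000] k=[56 7 0 0 0]
t=2: x=[52.0800 10.3600 0.5600 0.0000 0.0000] k=[49 13 0 0 0]
t=3: x=[46.1200 14.8400 1.0400 0.0000 0.0000] k=[46 14 0 0 0]
t=4: x=[43.4400 15.4400 1.1200 0.0000 0.0000] k=[43 15 2 0 0]
t=5: x=[40.7600 16.2000 2.8800 0.1600 0.0000] k=[39 17 5 2 0]
t=6: x=[37.2400 17.8000 5.7200 2.0800 0.1600] k=[41 16 2 3 0]
t=7: x=[39.0000 16.8800 3.2000 2.6800 0.2400] k=[37 21 4 5 0]
t=8: x=[35.7200 20.9200 5.4400 4.5200 0.4000] k=[38 23 1 4 2]
t=9: x=[36.8000 22.4400 3.0000 3.6000 2.1600] k=[33 19 0 2 2]
t=10: x=[31.8800 18.6000 1.6800 1.8400 2.0000] k=[30 23 0 2 6]
t=11: x=[29.4400 21.7200 2.0000 2.1600 5.6800] k=[31 21 4 0 10]
t=12: x=[30.2000 20.4400 5.0400 1.1200 9.2000] k=[33 23 3 1 8]
t=13: x=[32.2000 22.2000 4.4400 1.7200 7.4400] k=[33 19 2 6 8]
t=14: x=[31.8800 18.7600 3.6800 5.8400 7.8400] k=[35 19 1 5 10]
t=15: x=[33.7200 18.8400 2.7600 5.0800 9.6000] k=[35 19 5 7 11]
t=16: x=[33.7200 19.1600 6.2800 7.1600 10.6800] k=[35 18 7 11 14]
t=17: x=[33.6400 18.4800 8.2000 10.9200 13.7600] k=[37 15 9 14 15]
t=18: x=[35.2400 16.2800 9.8800 13.6800 14.9200] k=[37 13 13 18 17]
t=19: x=[35.0800 14.9200 13.4000 17.5200 17.0800] k=[36 15 17 17 18]
t=20: x=[34.3200 16.8400 16.8400 17.0800 17.9200] k=[30 14 15 13 21]
t=21: x=[28.7200 15.3600 14.7600 13.8000 20.3600] k=[26 16 11 17 23]
t=22: x=[25.2000 16.4000 11.8800 17.0000 22.5200] k=[24 14 16 20 19]
t=23: x=[23.2000 14.9600 16.1600 19.6000 19.0800] k=[23 12 14 22 22]
t=24: x=[22.1200 13.0400 14.4800 21.3600 22.0000] k=[22 9 16 24 19]

0.3000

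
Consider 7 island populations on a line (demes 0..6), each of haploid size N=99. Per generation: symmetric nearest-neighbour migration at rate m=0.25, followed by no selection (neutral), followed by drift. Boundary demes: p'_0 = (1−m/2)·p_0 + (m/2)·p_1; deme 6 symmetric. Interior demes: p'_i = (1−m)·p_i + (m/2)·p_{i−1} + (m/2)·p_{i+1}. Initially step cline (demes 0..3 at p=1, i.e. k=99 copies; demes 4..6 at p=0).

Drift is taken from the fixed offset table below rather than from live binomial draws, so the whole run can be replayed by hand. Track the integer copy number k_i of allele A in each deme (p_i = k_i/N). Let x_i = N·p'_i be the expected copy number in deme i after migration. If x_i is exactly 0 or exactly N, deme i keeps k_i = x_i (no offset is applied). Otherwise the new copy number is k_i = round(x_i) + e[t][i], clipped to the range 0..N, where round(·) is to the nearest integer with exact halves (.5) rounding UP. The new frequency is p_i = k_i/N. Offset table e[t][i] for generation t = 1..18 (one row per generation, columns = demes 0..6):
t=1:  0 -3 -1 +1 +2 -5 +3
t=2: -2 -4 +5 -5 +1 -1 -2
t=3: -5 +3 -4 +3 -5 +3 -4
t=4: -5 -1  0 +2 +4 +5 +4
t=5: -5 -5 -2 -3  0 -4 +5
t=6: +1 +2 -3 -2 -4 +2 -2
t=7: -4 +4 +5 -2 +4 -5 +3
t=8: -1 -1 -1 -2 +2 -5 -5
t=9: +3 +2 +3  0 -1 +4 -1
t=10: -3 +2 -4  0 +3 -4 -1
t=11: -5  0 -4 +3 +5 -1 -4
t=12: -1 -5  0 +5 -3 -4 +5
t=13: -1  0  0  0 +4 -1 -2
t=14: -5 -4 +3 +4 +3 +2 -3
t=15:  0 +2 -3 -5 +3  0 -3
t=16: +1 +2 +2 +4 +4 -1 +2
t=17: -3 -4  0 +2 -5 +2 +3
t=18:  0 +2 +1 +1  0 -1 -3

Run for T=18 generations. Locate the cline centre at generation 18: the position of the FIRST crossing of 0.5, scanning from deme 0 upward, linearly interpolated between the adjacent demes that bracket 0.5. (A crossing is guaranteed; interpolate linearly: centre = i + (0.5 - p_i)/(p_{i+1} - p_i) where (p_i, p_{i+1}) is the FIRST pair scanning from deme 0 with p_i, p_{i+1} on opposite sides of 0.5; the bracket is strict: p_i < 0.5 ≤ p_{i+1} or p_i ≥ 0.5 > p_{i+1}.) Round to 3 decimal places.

3.786

t=0: k=[99 99 99 99 0 0 0]
t=1: x=[99.0000 99.0000 99.0000 86.6250 12.3750 0.0000 0.0000] k=[99 99 99 88 14 0 0]
t=2: x=[99.0000 99.0000 97.6250 80.1250 21.5000 1.7500 0.0000] k=[99 99 99 75 23 1 0]
t=3: x=[99.0000 99.0000 96.0000 71.5000 26.7500 3.6250 0.1250] k=[99 99 92 75 22 7 0]
t=4: x=[99.0000 98.1250 90.7500 70.5000 26.7500 8.0000 0.8750] k=[99 97 91 73 31 13 5]
t=5: x=[98.7500 96.5000 89.5000 70.0000 34.0000 14.2500 6.0000] k=[94 92 88 67 34 10 11]
t=6: x=[93.7500 91.7500 85.8750 65.5000 35.1250 13.1250 10.8750] k=[95 94 83 64 31 15 9]
t=7: x=[94.8750 92.7500 82.0000 62.2500 33.1250 16.2500 9.7500] k=[91 97 87 60 37 11 13]
t=8: x=[91.7500 95.0000 84.8750 60.5000 36.6250 14.5000 12.7500] k=[91 94 84 59 39 10 8]
t=9: x=[91.3750 92.3750 82.1250 59.6250 37.8750 13.3750 8.2500] k=[94 94 85 60 37 17 7]
t=10: x=[94.0000 92.8750 83.0000 60.2500 37.3750 18.2500 8.2500] k=[91 95 79 60 40 14 7]
t=11: x=[91.5000 92.5000 78.6250 59.8750 39.2500 16.3750 7.8750] k=[87 93 75 63 44 15 4]
t=12: x=[87.7500 90.0000 75.7500 62.1250 42.7500 17.2500 5.3750] k=[87 85 76 67 40 13 10]
t=13: x=[86.7500 84.1250 76.0000 64.7500 40.0000 16.0000 10.3750] k=[86 84 76 65 44 15 8]
t=14: x=[85.7500 83.2500 75.6250 63.7500 43.0000 17.7500 8.8750] k=[81 79 79 68 46 20 6]
t=15: x=[80.7500 79.2500 77.6250 66.6250 45.5000 21.5000 7.7500] k=[81 81 75 62 49 22 5]
t=16: x=[81.0000 80.2500 74.1250 62.0000 47.2500 23.2500 7.1250] k=[82 82 76 66 51 22 9]
t=17: x=[82.0000 81.2500 75.5000 65.3750 49.2500 24.0000 10.6250] k=[79 77 76 67 44 26 14]
t=18: x=[78.7500 77.1250 75.0000 65.2500 44.6250 26.7500 15.5000] k=[79 79 76 66 45 26 13]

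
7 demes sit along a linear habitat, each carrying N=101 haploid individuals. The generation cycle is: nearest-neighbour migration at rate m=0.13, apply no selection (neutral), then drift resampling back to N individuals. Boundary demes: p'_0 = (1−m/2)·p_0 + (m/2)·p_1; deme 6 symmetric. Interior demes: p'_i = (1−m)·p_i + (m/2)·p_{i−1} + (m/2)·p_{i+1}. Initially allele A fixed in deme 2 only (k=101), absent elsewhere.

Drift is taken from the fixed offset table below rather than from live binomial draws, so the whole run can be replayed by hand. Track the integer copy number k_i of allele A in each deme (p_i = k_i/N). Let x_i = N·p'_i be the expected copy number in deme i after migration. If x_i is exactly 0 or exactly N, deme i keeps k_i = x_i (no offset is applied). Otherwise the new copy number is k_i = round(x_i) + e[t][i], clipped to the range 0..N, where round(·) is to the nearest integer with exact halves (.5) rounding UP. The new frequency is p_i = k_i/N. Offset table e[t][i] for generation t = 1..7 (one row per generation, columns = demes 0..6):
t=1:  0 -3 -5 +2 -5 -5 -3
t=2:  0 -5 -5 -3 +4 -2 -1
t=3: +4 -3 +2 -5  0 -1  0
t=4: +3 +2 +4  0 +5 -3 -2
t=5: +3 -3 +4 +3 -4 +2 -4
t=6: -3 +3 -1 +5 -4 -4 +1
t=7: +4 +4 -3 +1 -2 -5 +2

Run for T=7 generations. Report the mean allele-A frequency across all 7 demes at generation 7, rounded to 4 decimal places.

t=0: k=[0 0 101 0 0 0 0]
t=1: x=[0.0000 6.5650 87.8700 6.5650 0.0000 0.0000 0.0000] k=[0 4 83 9 0 0 0]
t=2: x=[0.2600 8.8750 73.0550 13.2250 0.5850 0.0000 0.0000] k=[0 4 68 10 5 0 0]
t=3: x=[0.2600 7.9000 60.0700 13.4450 5.0000 0.3250 0.0000] k=[4 5 62 8 5 0 0]
t=4: x=[4.0650 8.6400 54.7850 11.3150 4.8700 0.3250 0.0000] k=[7 11 59 11 10 0 0]
t=5: x=[7.2600 13.8600 52.7600 14.0550 9.4150 0.6500 0.0000] k=[10 11 57 17 5 3 0]
t=6: x=[10.0650 13.9250 51.4100 18.8200 5.6500 2.9350 0.1950] k=[7 17 50 24 2 0 1]
t=7: x=[7.6500 18.4950 46.1650 24.2600 3.3000 0.1950 0.9350] k=[12 22 43 25 1 0 3]

0.1499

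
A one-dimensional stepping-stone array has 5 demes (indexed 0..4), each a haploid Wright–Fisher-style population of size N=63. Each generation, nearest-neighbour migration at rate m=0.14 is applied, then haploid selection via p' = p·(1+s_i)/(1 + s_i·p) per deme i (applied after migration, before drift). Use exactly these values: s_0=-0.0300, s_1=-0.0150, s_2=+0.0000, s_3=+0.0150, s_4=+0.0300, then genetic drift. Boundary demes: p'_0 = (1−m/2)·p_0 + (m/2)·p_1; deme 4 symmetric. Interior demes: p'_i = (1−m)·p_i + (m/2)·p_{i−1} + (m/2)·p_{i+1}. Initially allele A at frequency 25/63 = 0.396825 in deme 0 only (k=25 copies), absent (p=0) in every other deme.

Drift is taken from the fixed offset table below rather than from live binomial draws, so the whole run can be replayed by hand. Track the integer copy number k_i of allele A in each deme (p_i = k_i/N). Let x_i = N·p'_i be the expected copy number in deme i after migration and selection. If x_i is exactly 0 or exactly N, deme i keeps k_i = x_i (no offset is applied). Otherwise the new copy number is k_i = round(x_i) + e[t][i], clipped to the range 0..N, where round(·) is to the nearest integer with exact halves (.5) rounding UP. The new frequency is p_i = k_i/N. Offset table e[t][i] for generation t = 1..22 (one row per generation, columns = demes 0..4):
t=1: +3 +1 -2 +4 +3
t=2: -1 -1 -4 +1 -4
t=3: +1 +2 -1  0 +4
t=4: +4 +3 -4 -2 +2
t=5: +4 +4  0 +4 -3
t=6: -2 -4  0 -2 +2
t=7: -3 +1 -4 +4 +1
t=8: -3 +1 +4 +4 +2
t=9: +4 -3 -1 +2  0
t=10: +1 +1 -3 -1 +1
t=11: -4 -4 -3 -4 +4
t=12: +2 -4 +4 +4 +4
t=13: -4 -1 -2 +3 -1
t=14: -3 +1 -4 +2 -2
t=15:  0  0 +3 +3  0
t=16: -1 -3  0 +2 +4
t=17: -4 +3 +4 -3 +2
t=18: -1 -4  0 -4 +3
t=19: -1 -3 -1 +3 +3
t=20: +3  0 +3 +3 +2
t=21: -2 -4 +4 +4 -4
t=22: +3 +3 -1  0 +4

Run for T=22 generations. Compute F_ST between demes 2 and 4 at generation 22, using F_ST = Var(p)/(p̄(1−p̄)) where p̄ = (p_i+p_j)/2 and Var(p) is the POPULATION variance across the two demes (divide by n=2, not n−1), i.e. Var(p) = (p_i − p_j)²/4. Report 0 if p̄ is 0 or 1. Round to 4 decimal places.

t=0: k=[25 0 0 0 0]
t=1: x=[22.8050 1.7245 0.0000 0.0000 0.0000] k=[26 3 0 0 0]
t=2: x=[23.9363 4.3385 0.2100 0.0000 0.0000] k=[23 3 0 0 0]
t=3: x=[21.1697 4.1313 0.2100 0.0000 0.0000] k=[22 6 0 0 0]
t=4: x=[20.4570 6.6100 0.4200 0.0000 0.0000] k=[24 10 0 0 0]
t=5: x=[22.5769 10.1506 0.7000 0.0000 0.0000] k=[27 14 1 0 0]
t=6: x=[25.6257 13.8361 1.8400 0.0710 0.0000] k=[24 10 2 0 0]
t=7: x=[22.5769 10.2892 2.4200 0.1421 0.0000] k=[20 11 0 4 0]
t=8: x=[18.9638 10.7248 1.0500 3.4887 0.2884] k=[16 12 5 7 2]
t=9: x=[15.3634 11.6458 5.6300 6.5974 2.4178] k=[19 9 5 9 2]
t=10: x=[17.9070 9.2996 5.5600 8.3371 2.5617] k=[19 10 3 7 4]
t=11: x=[17.9761 10.0121 3.7700 6.5974 4.3276] k=[14 6 1 3 8]
t=12: x=[13.1208 6.1259 1.4900 3.2557 7.8509] k=[15 2 5 7 12]
t=13: x=[13.7596 3.0755 4.9300 7.3056 11.9333] k=[10 2 3 10 11]
t=14: x=[9.1981 2.5922 3.4200 9.7016 11.1996] k=[6 4 0 12 9]
t=15: x=[5.7001 3.8056 1.1200 11.0853 9.4449] k=[6 4 4 14 9]
t=16: x=[5.7001 4.0819 4.7000 13.1038 9.5878] k=[5 1 5 15 14]
t=17: x=[4.5887 1.5372 5.4200 14.3947 14.3956] k=[1 5 9 11 16]
t=18: x=[1.2424 4.9309 8.8600 11.3479 16.0003] k=[0 1 9 7 19]
t=19: x=[0.0679 1.4682 8.3000 8.0843 18.5444] k=[0 0 7 11 22]
t=20: x=[0.0000 0.4827 6.7900 11.6305 21.6480] k=[0 0 10 15 24]
t=21: x=[0.0000 0.6896 9.6500 15.4530 23.8062] k=[0 0 14 19 20]
t=22: x=[0.0000 0.9655 13.3700 18.9165 20.3349] k=[0 4 12 19 24]

0.0444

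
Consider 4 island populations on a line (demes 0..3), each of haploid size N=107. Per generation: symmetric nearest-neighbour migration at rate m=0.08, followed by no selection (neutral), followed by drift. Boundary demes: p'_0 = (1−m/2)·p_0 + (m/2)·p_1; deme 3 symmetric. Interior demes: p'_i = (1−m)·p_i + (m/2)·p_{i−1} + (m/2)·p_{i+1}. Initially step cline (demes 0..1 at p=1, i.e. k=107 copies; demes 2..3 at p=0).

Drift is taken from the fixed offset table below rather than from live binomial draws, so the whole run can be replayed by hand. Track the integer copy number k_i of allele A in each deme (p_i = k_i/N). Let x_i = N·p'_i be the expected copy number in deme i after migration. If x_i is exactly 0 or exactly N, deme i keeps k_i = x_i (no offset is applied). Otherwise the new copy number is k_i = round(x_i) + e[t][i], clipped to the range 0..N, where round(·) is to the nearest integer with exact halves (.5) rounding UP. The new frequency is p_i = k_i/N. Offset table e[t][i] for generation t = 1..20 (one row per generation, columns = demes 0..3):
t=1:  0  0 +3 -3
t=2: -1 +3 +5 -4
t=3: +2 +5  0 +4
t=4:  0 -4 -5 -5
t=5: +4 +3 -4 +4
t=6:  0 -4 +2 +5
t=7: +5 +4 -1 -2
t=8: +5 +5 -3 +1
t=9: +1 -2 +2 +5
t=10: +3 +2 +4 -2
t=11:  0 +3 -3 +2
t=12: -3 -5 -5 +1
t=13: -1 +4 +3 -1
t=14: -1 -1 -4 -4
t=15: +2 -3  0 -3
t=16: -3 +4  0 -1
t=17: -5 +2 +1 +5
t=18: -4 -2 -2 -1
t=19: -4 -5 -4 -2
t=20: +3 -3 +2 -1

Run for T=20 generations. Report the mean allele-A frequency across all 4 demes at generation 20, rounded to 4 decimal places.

0.4766

t=0: k=[107 107 0 0]
t=1: x=[107.0000 102.7200 4.2800 0.0000] k=[107 103 7 0]
t=2: x=[106.8400 99.3200 10.5600 0.2800] k=[106 102 16 0]
t=3: x=[105.8400 98.7200 18.8000 0.6400] k=[107 104 19 5]
t=4: x=[106.8800 100.7200 21.8400 5.5600] k=[107 97 17 1]
t=5: x=[106.6000 94.2000 19.5600 1.6400] k=[107 97 16 6]
t=6: x=[106.6000 94.1600 18.8400 6.4000] k=[107 90 21 11]
t=7: x=[106.3200 87.9200 23.3600 11.4000] k=[107 92 22 9]
t=8: x=[106.4000 89.8000 24.2800 9.5200] k=[107 95 21 11]
t=9: x=[106.5200 92.5200 23.5600 11.4000] k=[107 91 26 16]
t=10: x=[106.3600 89.0400 28.2000 16.4000] k=[107 91 32 14]
t=11: x=[106.3600 89.2800 33.6400 14.7200] k=[106 92 31 17]
t=12: x=[105.4400 90.1200 32.8800 17.5600] k=[102 85 28 19]
t=13: x=[101.3200 83.4000 29.9200 19.3600] k=[100 87 33 18]
t=14: x=[99.4800 85.3600 34.5600 18.6000] k=[98 84 31 15]
t=15: x=[97.4400 82.4400 32.4800 15.6400] k=[99 79 32 13]
t=16: x=[98.2000 77.9200 33.1200 13.7600] k=[95 82 33 13]
t=17: x=[94.4800 80.5600 34.1600 13.8000] k=[89 83 35 19]
t=18: x=[88.7600 81.3200 36.2800 19.6400] k=[85 79 34 19]
t=19: x=[84.7600 77.4400 35.2000 19.6000] k=[81 72 31 18]
t=20: x=[80.6400 70.7200 32.1200 18.5200] k=[84 68 34 18]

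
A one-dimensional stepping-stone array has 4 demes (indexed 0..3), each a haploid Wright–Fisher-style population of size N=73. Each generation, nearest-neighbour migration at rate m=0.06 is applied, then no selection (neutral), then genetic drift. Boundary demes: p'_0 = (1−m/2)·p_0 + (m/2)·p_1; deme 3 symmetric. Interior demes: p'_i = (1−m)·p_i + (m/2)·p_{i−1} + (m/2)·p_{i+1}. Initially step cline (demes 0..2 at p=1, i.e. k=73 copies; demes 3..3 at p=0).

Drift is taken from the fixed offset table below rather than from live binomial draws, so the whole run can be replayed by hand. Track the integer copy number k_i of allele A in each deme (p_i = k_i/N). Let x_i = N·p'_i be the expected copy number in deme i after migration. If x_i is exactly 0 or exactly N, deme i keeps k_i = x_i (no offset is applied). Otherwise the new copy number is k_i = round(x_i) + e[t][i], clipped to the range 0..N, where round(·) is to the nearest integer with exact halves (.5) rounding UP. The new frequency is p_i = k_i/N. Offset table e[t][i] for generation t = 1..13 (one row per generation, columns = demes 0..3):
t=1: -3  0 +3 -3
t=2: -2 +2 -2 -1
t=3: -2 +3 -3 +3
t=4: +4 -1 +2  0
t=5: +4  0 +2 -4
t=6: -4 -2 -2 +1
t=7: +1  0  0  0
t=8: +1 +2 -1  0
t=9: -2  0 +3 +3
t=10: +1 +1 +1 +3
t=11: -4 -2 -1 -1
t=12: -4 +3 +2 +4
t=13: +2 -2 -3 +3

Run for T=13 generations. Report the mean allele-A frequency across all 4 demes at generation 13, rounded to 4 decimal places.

t=0: k=[73 73 73 0]
t=1: x=[73.0000 73.0000 70.8100 2.1900] k=[73 73 73 0]
t=2: x=[73.0000 73.0000 70.8100 2.1900] k=[73 73 69 1]
t=3: x=[73.0000 72.8800 67.0800 3.0400] k=[73 73 64 6]
t=4: x=[73.0000 72.7300 62.5300 7.7400] k=[73 72 65 8]
t=5: x=[72.9700 71.8200 63.5000 9.7100] k=[73 72 66 6]
t=6: x=[72.9700 71.8500 64.3800 7.8000] k=[69 70 62 9]
t=7: x=[69.0300 69.7300 60.6500 10.5900] k=[70 70 61 11]
t=8: x=[70.0000 69.7300 59.7700 12.5000] k=[71 72 59 13]
t=9: x=[71.0300 71.5800 58.0100 14.3800] k=[69 72 61 17]
t=10: x=[69.0900 71.5800 60.0100 18.3200] k=[70 73 61 21]
t=11: x=[70.0900 72.5500 60.1600 22.2000] k=[66 71 59 21]
t=12: x=[66.1500 70.4900 58.2200 22.1400] k=[62 73 60 26]
t=13: x=[62.3300 72.2800 59.3700 27.0200] k=[64 70 56 30]

0.7534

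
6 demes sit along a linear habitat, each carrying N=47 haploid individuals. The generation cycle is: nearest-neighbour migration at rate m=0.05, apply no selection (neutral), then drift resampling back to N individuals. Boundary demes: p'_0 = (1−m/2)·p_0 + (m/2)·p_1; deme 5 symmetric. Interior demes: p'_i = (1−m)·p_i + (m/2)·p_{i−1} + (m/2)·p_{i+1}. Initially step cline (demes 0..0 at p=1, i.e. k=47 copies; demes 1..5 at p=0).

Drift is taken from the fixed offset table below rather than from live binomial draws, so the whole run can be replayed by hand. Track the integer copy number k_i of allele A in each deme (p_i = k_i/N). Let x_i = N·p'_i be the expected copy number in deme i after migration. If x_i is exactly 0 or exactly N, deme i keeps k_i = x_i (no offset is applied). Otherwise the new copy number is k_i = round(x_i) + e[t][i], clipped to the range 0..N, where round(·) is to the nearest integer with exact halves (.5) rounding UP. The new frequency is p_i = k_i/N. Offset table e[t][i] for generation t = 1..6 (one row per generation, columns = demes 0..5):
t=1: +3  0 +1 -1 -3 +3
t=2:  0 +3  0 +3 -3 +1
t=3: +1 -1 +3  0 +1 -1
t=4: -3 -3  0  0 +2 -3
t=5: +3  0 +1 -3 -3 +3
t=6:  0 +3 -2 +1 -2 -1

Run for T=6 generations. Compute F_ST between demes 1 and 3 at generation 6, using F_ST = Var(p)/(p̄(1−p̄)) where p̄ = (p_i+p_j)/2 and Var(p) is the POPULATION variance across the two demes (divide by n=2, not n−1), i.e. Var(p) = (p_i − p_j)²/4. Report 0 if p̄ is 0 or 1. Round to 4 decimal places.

0.0641

t=0: k=[47 0 0 0 0 0]
t=1: x=[45.8250 1.1750 0.0000 0.0000 0.0000 0.0000] k=[47 1 0 0 0 0]
t=2: x=[45.8500 2.1250 0.0250 0.0000 0.0000 0.0000] k=[46 5 0 0 0 0]
t=3: x=[44.9750 5.9000 0.1250 0.0000 0.0000 0.0000] k=[46 5 3 0 0 0]
t=4: x=[44.9750 5.9750 2.9750 0.0750 0.0000 0.0000] k=[42 3 3 0 0 0]
t=5: x=[41.0250 3.9750 2.9250 0.0750 0.0000 0.0000] k=[44 4 4 0 0 0]
t=6: x=[43.0000 5.0000 3.9000 0.1000 0.0000 0.0000] k=[43 8 2 1 0 0]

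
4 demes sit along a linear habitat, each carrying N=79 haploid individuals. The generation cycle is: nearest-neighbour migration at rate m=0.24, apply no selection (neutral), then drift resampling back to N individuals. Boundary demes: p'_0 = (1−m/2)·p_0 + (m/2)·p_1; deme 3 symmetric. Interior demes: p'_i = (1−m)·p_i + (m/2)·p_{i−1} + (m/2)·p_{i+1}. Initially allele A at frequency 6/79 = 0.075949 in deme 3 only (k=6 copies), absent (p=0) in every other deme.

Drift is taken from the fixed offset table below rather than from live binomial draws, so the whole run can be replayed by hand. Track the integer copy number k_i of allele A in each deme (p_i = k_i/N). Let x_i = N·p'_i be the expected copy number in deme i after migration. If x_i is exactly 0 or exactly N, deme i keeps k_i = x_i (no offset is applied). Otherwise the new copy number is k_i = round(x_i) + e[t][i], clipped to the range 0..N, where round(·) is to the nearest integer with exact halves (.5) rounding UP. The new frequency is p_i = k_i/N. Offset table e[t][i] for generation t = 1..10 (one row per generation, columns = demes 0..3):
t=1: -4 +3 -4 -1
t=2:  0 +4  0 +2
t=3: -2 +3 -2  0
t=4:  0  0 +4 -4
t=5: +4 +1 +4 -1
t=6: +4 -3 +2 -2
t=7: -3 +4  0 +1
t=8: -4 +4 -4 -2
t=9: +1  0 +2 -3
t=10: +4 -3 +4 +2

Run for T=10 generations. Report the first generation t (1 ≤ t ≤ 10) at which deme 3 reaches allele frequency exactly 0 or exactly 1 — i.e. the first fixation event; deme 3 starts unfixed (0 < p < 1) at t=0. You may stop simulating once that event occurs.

4

t=0: k=[0 0 0 6]
t=1: x=[0.0000 0.0000 0.7200 5.2800] k=[0 0 0 4]
t=2: x=[0.0000 0.0000 0.4800 3.5200] k=[0 0 0 6]
t=3: x=[0.0000 0.0000 0.7200 5.2800] k=[0 0 0 5]
t=4: x=[0.0000 0.0000 0.6000 4.4000] k=[0 0 5 0]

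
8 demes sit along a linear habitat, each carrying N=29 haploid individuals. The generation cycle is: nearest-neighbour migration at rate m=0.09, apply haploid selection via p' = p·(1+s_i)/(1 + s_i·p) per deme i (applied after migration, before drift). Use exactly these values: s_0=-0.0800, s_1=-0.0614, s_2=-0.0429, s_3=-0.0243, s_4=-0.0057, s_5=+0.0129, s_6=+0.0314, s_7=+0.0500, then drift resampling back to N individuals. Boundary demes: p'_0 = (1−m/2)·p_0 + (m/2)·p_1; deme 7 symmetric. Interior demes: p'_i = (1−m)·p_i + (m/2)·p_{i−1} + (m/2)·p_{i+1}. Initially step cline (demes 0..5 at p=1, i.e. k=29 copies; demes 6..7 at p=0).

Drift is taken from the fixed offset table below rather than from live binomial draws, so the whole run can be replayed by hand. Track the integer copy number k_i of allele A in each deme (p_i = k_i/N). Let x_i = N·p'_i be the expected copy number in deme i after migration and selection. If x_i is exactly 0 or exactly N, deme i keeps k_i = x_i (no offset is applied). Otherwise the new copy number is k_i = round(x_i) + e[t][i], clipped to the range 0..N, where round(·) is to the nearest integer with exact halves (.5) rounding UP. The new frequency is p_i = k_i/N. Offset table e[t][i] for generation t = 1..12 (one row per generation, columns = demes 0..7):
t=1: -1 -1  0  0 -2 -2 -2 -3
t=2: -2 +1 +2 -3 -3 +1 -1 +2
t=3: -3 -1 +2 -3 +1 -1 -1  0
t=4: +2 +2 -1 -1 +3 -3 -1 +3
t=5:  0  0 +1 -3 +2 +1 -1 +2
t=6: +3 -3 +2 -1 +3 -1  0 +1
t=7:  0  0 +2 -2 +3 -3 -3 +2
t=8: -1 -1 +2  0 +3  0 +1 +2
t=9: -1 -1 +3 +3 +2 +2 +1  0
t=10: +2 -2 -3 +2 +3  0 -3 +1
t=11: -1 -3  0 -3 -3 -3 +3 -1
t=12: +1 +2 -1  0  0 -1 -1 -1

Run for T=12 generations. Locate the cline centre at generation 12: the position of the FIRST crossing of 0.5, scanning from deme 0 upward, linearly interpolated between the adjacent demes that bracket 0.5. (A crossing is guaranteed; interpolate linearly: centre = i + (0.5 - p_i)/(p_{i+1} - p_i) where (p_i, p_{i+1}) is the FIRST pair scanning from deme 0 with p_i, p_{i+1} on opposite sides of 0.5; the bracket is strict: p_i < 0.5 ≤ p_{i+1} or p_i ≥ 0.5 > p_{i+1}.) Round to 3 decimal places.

4.955

t=0: k=[29 29 29 29 29 29 0 0]
t=1: x=[29.0000 29.0000 29.0000 29.0000 29.0000 27.7109 1.3441 0.0000] k=[29 29 29 29 29 26 0 0]
t=2: x=[29.0000 29.0000 29.0000 29.0000 28.8642 25.0093 1.2052 0.0000] k=[29 29 29 29 26 26 0 0]
t=3: x=[29.0000 29.0000 29.0000 28.8617 26.1202 24.8756 1.2052 0.0000] k=[29 29 29 26 27 24 0 0]
t=4: x=[29.0000 29.0000 28.8590 26.1168 26.8084 23.1154 1.1126 0.0000] k=[29 29 28 25 29 20 0 0]
t=5: x=[29.0000 28.9521 27.8631 25.2351 28.4117 19.5867 0.9274 0.0000] k=[29 29 29 22 29 21 0 0]
t=6: x=[29.0000 29.0000 28.6710 22.5069 28.3212 20.4923 0.9737 0.0000] k=[29 29 29 22 29 19 1 0]
t=7: x=[29.0000 29.0000 28.6710 22.5069 28.2307 18.7252 1.8169 0.0472] k=[29 29 29 21 29 16 0 2]
t=8: x=[29.0000 29.0000 28.6241 21.5850 28.0498 15.9570 0.8347 1.9989] k=[29 29 29 22 29 16 2 4]
t=9: x=[29.0000 29.0000 28.6710 22.5069 28.0950 16.0469 2.7972 4.0780] k=[29 29 29 26 29 18 4 4]
t=10: x=[29.0000 29.0000 28.8590 26.2086 28.3665 17.9528 4.7516 4.1712] k=[29 29 26 28 29 18 2 5]
t=11: x=[29.0000 28.8562 26.1130 27.9299 28.4570 17.8631 2.9356 5.0658] k=[29 26 26 25 25 15 6 4]
t=12: x=[28.8533 25.9672 25.8334 24.9602 24.5284 15.1378 6.4691 4.2644] k=[29 28 25 25 25 14 5 3]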